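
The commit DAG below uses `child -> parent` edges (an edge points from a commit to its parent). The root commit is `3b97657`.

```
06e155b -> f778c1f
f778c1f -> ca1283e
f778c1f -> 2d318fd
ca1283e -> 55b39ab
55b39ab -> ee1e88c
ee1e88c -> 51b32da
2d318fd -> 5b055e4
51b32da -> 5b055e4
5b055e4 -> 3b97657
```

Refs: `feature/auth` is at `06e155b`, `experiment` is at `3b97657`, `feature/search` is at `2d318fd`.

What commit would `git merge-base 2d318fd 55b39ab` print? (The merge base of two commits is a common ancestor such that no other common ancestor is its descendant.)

5b055e4

Ancestors of 2d318fd: {2d318fd, 3b97657, 5b055e4}.
Ancestors of 55b39ab: {3b97657, 51b32da, 55b39ab, 5b055e4, ee1e88c}.
Common ancestors: {3b97657, 5b055e4}.
Among these, 5b055e4 is not an ancestor of any other common ancestor — it is the merge base.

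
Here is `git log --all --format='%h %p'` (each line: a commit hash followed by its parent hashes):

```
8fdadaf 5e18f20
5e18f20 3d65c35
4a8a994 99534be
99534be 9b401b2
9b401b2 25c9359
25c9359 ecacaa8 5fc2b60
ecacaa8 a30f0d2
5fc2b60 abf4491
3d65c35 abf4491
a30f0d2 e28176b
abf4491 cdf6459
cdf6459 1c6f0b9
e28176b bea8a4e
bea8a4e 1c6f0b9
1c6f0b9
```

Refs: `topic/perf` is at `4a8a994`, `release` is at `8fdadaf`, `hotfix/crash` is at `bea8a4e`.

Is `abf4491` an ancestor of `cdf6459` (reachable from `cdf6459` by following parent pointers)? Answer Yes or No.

Ancestors of cdf6459: {1c6f0b9, cdf6459}.
abf4491 is not in that set, so it is not an ancestor of cdf6459.

No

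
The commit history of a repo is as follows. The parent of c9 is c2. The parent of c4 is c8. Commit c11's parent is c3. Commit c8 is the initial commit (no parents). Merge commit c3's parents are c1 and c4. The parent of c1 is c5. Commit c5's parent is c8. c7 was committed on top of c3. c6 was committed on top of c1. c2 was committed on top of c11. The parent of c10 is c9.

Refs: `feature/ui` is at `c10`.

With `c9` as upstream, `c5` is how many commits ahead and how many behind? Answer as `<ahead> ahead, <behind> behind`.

Reachable from c5: {c5, c8}.
Reachable from c9: {c1, c11, c2, c3, c4, c5, c8, c9}.
Only in c5's history (ahead): {} — 0.
Only in c9's history (behind): {c1, c11, c2, c3, c4, c9} — 6.

0 ahead, 6 behind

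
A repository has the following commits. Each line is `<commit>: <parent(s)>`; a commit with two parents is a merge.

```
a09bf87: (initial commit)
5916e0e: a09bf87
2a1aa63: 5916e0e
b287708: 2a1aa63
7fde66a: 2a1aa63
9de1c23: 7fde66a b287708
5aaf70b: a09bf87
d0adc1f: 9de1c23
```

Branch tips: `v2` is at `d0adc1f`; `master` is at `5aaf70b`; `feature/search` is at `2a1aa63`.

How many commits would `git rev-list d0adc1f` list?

7

Walking parent pointers from d0adc1f: reachable set = {2a1aa63, 5916e0e, 7fde66a, 9de1c23, a09bf87, b287708, d0adc1f}.
That is 7 commits.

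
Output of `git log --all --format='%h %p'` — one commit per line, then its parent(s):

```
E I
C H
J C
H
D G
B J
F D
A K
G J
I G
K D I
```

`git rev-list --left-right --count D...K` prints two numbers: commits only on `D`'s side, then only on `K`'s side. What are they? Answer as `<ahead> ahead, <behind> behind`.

Reachable from D: {C, D, G, H, J}.
Reachable from K: {C, D, G, H, I, J, K}.
Only in D's history (ahead): {} — 0.
Only in K's history (behind): {I, K} — 2.

0 ahead, 2 behind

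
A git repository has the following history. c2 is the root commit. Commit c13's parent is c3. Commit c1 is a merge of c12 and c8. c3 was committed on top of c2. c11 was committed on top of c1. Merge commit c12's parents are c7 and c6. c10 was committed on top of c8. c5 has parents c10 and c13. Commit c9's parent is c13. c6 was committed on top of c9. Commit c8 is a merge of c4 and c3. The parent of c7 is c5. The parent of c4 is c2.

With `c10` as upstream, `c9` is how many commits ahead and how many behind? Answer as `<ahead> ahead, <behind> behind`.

2 ahead, 3 behind

Reachable from c9: {c13, c2, c3, c9}.
Reachable from c10: {c10, c2, c3, c4, c8}.
Only in c9's history (ahead): {c13, c9} — 2.
Only in c10's history (behind): {c10, c4, c8} — 3.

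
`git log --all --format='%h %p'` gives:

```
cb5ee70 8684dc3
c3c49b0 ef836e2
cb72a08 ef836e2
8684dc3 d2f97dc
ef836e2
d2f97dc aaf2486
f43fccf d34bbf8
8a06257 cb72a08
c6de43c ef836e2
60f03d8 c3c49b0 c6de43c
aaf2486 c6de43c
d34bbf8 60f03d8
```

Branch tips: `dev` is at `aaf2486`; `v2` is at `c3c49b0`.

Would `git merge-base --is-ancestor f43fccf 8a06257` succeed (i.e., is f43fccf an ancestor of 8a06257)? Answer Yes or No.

No

Ancestors of 8a06257: {8a06257, cb72a08, ef836e2}.
f43fccf is not in that set, so it is not an ancestor of 8a06257.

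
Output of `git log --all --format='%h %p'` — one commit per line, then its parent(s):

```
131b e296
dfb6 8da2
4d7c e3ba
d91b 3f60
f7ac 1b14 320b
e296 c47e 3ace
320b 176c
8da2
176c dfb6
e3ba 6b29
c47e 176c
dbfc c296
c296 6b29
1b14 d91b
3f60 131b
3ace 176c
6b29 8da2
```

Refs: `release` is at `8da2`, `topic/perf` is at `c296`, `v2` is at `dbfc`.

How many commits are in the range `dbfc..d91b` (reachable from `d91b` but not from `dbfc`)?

Reachable from d91b: {131b, 176c, 3ace, 3f60, 8da2, c47e, d91b, dfb6, e296}.
Reachable from dbfc: {6b29, 8da2, c296, dbfc}.
In d91b's history but not dbfc's: {131b, 176c, 3ace, 3f60, c47e, d91b, dfb6, e296} — 8 commits.

8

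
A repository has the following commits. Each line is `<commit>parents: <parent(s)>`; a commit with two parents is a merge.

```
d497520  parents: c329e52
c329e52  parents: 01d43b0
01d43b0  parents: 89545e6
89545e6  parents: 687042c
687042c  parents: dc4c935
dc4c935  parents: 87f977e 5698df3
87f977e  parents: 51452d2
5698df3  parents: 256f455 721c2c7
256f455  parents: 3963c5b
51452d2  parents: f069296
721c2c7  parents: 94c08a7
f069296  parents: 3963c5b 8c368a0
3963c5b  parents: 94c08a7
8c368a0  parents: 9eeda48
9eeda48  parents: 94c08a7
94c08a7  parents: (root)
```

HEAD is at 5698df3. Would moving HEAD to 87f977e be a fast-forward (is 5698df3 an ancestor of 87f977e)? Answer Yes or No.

No

A fast-forward from 5698df3 to 87f977e is possible iff 5698df3 is an ancestor of 87f977e.
Ancestors of 87f977e: {3963c5b, 51452d2, 87f977e, 8c368a0, 94c08a7, 9eeda48, f069296}.
5698df3 is not among them, so fast-forward is not possible.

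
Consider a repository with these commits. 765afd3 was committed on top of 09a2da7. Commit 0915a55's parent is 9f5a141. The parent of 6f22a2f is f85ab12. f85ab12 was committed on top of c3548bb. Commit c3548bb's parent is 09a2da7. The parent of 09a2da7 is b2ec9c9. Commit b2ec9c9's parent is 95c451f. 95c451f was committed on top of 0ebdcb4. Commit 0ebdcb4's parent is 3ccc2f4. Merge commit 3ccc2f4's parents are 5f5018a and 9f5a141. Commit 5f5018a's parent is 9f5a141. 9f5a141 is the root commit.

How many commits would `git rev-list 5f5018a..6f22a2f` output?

8

Reachable from 6f22a2f: {09a2da7, 0ebdcb4, 3ccc2f4, 5f5018a, 6f22a2f, 95c451f, 9f5a141, b2ec9c9, c3548bb, f85ab12}.
Reachable from 5f5018a: {5f5018a, 9f5a141}.
In 6f22a2f's history but not 5f5018a's: {09a2da7, 0ebdcb4, 3ccc2f4, 6f22a2f, 95c451f, b2ec9c9, c3548bb, f85ab12} — 8 commits.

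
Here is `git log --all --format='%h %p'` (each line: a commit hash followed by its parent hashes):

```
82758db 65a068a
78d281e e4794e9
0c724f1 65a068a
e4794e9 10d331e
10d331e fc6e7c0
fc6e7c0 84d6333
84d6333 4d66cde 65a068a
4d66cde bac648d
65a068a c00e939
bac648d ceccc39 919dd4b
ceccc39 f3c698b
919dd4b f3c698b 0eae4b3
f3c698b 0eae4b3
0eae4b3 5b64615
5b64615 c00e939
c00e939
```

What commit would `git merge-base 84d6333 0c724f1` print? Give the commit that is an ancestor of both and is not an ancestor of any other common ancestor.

Ancestors of 84d6333: {0eae4b3, 4d66cde, 5b64615, 65a068a, 84d6333, 919dd4b, bac648d, c00e939, ceccc39, f3c698b}.
Ancestors of 0c724f1: {0c724f1, 65a068a, c00e939}.
Common ancestors: {65a068a, c00e939}.
Among these, 65a068a is not an ancestor of any other common ancestor — it is the merge base.

65a068a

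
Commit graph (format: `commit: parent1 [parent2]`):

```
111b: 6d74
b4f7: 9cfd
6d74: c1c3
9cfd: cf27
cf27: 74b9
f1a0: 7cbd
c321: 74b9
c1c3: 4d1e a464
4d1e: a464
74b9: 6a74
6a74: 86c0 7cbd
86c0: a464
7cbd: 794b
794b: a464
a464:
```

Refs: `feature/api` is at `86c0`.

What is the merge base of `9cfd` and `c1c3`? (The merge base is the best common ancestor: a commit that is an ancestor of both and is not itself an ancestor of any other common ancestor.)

a464

Ancestors of 9cfd: {6a74, 74b9, 794b, 7cbd, 86c0, 9cfd, a464, cf27}.
Ancestors of c1c3: {4d1e, a464, c1c3}.
Common ancestors: {a464}.
The only common ancestor is a464, so it is the merge base.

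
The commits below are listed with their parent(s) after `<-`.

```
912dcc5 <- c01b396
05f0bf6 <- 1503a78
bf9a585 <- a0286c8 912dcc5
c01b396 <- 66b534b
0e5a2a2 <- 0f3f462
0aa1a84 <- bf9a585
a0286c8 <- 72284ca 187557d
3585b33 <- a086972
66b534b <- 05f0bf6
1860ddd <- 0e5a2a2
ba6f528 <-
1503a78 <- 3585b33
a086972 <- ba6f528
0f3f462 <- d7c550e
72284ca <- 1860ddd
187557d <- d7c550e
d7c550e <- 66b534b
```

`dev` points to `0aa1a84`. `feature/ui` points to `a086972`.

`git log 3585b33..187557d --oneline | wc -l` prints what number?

Reachable from 187557d: {05f0bf6, 1503a78, 187557d, 3585b33, 66b534b, a086972, ba6f528, d7c550e}.
Reachable from 3585b33: {3585b33, a086972, ba6f528}.
In 187557d's history but not 3585b33's: {05f0bf6, 1503a78, 187557d, 66b534b, d7c550e} — 5 commits.

5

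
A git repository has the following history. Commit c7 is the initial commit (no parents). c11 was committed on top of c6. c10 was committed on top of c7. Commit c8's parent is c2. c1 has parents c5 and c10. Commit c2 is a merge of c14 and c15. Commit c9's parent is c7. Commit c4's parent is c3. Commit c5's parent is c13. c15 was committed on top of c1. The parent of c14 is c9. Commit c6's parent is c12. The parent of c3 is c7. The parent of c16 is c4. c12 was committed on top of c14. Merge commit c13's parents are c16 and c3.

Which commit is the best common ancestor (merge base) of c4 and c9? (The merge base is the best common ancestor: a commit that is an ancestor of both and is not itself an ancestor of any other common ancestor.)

c7

Ancestors of c4: {c3, c4, c7}.
Ancestors of c9: {c7, c9}.
Common ancestors: {c7}.
The only common ancestor is c7, so it is the merge base.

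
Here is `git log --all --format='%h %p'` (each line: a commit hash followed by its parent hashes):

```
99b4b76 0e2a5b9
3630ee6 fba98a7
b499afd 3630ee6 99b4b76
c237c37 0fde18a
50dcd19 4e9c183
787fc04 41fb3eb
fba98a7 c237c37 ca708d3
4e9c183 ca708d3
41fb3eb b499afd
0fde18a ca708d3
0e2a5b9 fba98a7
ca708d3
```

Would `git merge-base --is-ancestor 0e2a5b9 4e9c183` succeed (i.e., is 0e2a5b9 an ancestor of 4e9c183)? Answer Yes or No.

No

Ancestors of 4e9c183: {4e9c183, ca708d3}.
0e2a5b9 is not in that set, so it is not an ancestor of 4e9c183.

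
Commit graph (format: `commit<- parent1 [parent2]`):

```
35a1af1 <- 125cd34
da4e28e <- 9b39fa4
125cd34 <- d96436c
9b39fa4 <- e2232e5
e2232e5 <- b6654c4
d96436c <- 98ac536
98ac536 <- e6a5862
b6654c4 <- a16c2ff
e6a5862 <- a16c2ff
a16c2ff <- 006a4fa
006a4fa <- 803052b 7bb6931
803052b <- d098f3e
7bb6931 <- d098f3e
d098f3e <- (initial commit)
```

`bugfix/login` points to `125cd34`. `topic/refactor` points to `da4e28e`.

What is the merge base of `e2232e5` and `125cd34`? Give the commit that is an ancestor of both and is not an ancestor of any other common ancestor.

a16c2ff

Ancestors of e2232e5: {006a4fa, 7bb6931, 803052b, a16c2ff, b6654c4, d098f3e, e2232e5}.
Ancestors of 125cd34: {006a4fa, 125cd34, 7bb6931, 803052b, 98ac536, a16c2ff, d098f3e, d96436c, e6a5862}.
Common ancestors: {006a4fa, 7bb6931, 803052b, a16c2ff, d098f3e}.
Among these, a16c2ff is not an ancestor of any other common ancestor — it is the merge base.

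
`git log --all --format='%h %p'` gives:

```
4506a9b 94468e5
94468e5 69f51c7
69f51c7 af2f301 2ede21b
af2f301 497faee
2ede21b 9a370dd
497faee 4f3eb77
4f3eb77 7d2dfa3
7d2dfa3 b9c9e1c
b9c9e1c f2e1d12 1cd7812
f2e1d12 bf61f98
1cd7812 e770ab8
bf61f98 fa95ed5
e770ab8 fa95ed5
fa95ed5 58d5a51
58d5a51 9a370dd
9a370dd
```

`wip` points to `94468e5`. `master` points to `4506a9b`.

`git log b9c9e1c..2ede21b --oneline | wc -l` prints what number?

1

Reachable from 2ede21b: {2ede21b, 9a370dd}.
Reachable from b9c9e1c: {1cd7812, 58d5a51, 9a370dd, b9c9e1c, bf61f98, e770ab8, f2e1d12, fa95ed5}.
In 2ede21b's history but not b9c9e1c's: {2ede21b} — 1 commit.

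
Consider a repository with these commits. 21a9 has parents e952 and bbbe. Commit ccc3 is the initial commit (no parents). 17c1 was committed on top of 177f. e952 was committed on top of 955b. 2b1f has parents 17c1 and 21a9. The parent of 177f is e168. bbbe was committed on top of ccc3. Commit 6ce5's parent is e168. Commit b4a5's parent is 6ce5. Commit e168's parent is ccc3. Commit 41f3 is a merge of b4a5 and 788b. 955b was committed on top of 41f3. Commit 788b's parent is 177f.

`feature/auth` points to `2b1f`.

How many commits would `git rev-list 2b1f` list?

Walking parent pointers from 2b1f: reachable set = {177f, 17c1, 21a9, 2b1f, 41f3, 6ce5, 788b, 955b, b4a5, bbbe, ccc3, e168, e952}.
That is 13 commits.

13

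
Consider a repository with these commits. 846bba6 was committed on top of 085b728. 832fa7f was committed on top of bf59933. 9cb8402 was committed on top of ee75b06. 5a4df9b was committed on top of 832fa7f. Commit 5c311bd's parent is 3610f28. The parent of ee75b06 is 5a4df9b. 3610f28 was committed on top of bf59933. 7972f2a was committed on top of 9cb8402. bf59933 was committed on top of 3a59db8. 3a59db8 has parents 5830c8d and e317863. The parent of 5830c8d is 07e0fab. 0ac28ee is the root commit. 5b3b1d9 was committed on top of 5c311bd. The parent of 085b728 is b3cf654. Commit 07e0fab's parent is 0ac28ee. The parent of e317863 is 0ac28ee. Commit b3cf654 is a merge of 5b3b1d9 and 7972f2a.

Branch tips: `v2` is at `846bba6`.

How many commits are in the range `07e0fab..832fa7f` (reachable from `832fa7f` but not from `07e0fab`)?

5

Reachable from 832fa7f: {07e0fab, 0ac28ee, 3a59db8, 5830c8d, 832fa7f, bf59933, e317863}.
Reachable from 07e0fab: {07e0fab, 0ac28ee}.
In 832fa7f's history but not 07e0fab's: {3a59db8, 5830c8d, 832fa7f, bf59933, e317863} — 5 commits.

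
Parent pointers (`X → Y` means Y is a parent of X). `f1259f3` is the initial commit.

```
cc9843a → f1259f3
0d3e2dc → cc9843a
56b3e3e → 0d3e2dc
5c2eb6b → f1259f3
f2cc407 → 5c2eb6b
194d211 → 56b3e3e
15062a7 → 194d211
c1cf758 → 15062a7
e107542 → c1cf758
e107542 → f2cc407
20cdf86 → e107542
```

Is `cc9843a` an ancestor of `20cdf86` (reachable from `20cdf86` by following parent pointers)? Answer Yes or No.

Ancestors of 20cdf86 (commits reachable by following parents): {0d3e2dc, 15062a7, 194d211, 20cdf86, 56b3e3e, 5c2eb6b, c1cf758, cc9843a, e107542, f1259f3, f2cc407}.
cc9843a is in that set, so it is an ancestor of 20cdf86.

Yes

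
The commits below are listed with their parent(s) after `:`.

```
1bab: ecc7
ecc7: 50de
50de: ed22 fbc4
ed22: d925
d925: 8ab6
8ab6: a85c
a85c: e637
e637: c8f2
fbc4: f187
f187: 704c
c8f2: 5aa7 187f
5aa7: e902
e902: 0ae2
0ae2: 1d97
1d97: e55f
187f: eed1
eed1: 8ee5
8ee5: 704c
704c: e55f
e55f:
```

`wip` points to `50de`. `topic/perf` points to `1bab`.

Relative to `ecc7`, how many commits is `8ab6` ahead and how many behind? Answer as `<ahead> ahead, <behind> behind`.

Reachable from 8ab6: {0ae2, 187f, 1d97, 5aa7, 704c, 8ab6, 8ee5, a85c, c8f2, e55f, e637, e902, eed1}.
Reachable from ecc7: {0ae2, 187f, 1d97, 50de, 5aa7, 704c, 8ab6, 8ee5, a85c, c8f2, d925, e55f, e637, e902, ecc7, ed22, eed1, f187, fbc4}.
Only in 8ab6's history (ahead): {} — 0.
Only in ecc7's history (behind): {50de, d925, ecc7, ed22, f187, fbc4} — 6.

0 ahead, 6 behind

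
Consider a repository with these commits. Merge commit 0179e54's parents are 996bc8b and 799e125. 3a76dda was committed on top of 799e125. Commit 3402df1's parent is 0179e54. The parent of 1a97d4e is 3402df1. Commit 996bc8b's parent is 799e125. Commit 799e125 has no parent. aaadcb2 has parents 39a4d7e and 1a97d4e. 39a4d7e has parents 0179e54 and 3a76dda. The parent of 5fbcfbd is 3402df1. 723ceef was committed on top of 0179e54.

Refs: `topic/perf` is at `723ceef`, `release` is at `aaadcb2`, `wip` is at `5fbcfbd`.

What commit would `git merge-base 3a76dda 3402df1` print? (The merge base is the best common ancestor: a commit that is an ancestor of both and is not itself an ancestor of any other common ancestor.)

799e125

Ancestors of 3a76dda: {3a76dda, 799e125}.
Ancestors of 3402df1: {0179e54, 3402df1, 799e125, 996bc8b}.
Common ancestors: {799e125}.
The only common ancestor is 799e125, so it is the merge base.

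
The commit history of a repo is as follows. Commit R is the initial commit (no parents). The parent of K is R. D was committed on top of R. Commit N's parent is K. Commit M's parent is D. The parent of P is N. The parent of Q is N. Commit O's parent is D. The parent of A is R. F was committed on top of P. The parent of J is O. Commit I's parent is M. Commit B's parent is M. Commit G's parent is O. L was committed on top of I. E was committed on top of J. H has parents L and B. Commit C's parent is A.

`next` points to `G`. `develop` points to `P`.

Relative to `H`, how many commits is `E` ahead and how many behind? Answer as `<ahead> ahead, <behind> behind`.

3 ahead, 5 behind

Reachable from E: {D, E, J, O, R}.
Reachable from H: {B, D, H, I, L, M, R}.
Only in E's history (ahead): {E, J, O} — 3.
Only in H's history (behind): {B, H, I, L, M} — 5.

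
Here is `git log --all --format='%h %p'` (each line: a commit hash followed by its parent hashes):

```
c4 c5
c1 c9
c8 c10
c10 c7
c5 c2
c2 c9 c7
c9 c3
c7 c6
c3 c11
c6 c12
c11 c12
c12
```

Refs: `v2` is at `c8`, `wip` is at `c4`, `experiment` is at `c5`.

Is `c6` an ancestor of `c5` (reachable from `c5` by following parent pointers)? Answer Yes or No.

Yes

Ancestors of c5 (commits reachable by following parents): {c11, c12, c2, c3, c5, c6, c7, c9}.
c6 is in that set, so it is an ancestor of c5.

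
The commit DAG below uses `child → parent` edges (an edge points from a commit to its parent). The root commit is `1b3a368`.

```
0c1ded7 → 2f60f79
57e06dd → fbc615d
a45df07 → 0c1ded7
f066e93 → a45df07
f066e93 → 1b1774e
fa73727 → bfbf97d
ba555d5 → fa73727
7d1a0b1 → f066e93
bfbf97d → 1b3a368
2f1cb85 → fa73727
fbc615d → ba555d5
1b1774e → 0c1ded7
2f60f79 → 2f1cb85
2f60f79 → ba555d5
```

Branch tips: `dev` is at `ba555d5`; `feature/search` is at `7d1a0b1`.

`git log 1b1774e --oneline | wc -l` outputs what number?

Walking parent pointers from 1b1774e: reachable set = {0c1ded7, 1b1774e, 1b3a368, 2f1cb85, 2f60f79, ba555d5, bfbf97d, fa73727}.
That is 8 commits.

8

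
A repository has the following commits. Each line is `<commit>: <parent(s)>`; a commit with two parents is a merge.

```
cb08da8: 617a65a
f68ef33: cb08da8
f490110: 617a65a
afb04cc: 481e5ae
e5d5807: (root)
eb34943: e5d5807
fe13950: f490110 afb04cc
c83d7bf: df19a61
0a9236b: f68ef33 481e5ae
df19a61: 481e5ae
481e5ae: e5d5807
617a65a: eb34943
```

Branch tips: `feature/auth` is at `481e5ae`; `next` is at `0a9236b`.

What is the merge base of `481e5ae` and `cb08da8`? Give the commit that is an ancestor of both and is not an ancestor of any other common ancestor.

Ancestors of 481e5ae: {481e5ae, e5d5807}.
Ancestors of cb08da8: {617a65a, cb08da8, e5d5807, eb34943}.
Common ancestors: {e5d5807}.
The only common ancestor is e5d5807, so it is the merge base.

e5d5807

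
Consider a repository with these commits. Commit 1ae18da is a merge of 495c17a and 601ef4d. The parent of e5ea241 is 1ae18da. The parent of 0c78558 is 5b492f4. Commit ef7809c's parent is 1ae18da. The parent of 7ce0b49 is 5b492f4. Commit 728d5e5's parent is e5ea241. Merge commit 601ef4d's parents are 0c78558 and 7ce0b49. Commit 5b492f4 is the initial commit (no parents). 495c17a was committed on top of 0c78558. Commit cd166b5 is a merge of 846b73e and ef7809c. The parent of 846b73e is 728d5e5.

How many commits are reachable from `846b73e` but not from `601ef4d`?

5

Reachable from 846b73e: {0c78558, 1ae18da, 495c17a, 5b492f4, 601ef4d, 728d5e5, 7ce0b49, 846b73e, e5ea241}.
Reachable from 601ef4d: {0c78558, 5b492f4, 601ef4d, 7ce0b49}.
In 846b73e's history but not 601ef4d's: {1ae18da, 495c17a, 728d5e5, 846b73e, e5ea241} — 5 commits.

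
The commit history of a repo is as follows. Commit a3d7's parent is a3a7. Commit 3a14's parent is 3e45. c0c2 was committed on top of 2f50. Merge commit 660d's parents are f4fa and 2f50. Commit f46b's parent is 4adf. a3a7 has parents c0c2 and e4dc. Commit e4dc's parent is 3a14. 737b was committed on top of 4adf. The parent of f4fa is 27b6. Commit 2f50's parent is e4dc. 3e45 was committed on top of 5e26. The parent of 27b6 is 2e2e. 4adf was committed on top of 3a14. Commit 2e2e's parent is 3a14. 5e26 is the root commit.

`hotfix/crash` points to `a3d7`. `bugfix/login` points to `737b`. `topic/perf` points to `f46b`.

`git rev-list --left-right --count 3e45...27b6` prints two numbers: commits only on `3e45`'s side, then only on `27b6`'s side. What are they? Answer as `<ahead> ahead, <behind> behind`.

0 ahead, 3 behind

Reachable from 3e45: {3e45, 5e26}.
Reachable from 27b6: {27b6, 2e2e, 3a14, 3e45, 5e26}.
Only in 3e45's history (ahead): {} — 0.
Only in 27b6's history (behind): {27b6, 2e2e, 3a14} — 3.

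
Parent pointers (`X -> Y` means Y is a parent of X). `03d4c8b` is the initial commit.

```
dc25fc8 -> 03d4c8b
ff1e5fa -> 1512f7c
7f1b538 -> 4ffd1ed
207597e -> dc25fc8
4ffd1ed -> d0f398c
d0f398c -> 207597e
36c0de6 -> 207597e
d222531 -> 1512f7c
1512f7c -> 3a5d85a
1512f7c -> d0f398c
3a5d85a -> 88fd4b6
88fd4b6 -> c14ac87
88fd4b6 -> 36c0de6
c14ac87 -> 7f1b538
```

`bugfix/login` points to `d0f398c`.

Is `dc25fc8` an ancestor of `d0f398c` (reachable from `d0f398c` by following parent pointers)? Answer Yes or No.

Yes

Ancestors of d0f398c (commits reachable by following parents): {03d4c8b, 207597e, d0f398c, dc25fc8}.
dc25fc8 is in that set, so it is an ancestor of d0f398c.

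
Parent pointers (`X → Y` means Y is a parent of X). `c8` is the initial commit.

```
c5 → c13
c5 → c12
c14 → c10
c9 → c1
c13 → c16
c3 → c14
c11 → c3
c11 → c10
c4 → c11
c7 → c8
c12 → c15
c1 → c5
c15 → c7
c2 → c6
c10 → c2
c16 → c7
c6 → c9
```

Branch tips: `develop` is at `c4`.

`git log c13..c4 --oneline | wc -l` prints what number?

12

Reachable from c4: {c1, c10, c11, c12, c13, c14, c15, c16, c2, c3, c4, c5, c6, c7, c8, c9}.
Reachable from c13: {c13, c16, c7, c8}.
In c4's history but not c13's: {c1, c10, c11, c12, c14, c15, c2, c3, c4, c5, c6, c9} — 12 commits.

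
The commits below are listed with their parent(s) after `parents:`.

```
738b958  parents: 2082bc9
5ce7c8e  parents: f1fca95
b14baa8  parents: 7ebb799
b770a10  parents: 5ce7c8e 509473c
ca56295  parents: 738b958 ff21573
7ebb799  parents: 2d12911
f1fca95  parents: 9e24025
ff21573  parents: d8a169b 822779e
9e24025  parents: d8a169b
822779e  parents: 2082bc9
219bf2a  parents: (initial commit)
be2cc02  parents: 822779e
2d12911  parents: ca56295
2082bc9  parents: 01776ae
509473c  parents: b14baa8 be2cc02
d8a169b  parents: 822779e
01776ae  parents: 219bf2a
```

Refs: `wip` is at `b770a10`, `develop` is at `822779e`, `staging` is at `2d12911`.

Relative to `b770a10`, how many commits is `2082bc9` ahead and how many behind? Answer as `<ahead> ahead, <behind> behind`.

0 ahead, 14 behind

Reachable from 2082bc9: {01776ae, 2082bc9, 219bf2a}.
Reachable from b770a10: {01776ae, 2082bc9, 219bf2a, 2d12911, 509473c, 5ce7c8e, 738b958, 7ebb799, 822779e, 9e24025, b14baa8, b770a10, be2cc02, ca56295, d8a169b, f1fca95, ff21573}.
Only in 2082bc9's history (ahead): {} — 0.
Only in b770a10's history (behind): {2d12911, 509473c, 5ce7c8e, 738b958, 7ebb799, 822779e, 9e24025, b14baa8, b770a10, be2cc02, ca56295, d8a169b, f1fca95, ff21573} — 14.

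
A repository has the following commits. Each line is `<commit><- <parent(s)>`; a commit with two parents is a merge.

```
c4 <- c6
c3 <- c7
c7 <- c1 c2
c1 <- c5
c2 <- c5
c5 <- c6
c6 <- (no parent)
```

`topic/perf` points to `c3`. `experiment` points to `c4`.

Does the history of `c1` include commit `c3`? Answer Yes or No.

No

Ancestors of c1: {c1, c5, c6}.
c3 is not in that set, so it is not an ancestor of c1.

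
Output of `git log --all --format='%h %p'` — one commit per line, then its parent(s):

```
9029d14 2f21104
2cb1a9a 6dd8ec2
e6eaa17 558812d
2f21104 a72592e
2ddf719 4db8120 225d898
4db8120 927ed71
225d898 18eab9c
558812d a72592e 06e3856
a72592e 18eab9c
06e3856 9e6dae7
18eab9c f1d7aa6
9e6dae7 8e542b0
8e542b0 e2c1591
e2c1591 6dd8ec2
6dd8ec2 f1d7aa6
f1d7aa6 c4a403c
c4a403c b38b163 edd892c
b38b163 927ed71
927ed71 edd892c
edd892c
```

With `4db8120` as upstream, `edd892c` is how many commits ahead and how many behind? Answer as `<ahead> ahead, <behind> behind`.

0 ahead, 2 behind

Reachable from edd892c: {edd892c}.
Reachable from 4db8120: {4db8120, 927ed71, edd892c}.
Only in edd892c's history (ahead): {} — 0.
Only in 4db8120's history (behind): {4db8120, 927ed71} — 2.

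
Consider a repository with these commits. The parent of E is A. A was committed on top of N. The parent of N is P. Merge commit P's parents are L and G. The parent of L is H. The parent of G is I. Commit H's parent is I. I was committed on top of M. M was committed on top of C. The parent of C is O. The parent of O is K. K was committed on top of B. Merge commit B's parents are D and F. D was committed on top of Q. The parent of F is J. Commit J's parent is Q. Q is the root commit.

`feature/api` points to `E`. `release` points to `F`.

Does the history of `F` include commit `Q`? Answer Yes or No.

Yes

Ancestors of F (commits reachable by following parents): {F, J, Q}.
Q is in that set, so it is an ancestor of F.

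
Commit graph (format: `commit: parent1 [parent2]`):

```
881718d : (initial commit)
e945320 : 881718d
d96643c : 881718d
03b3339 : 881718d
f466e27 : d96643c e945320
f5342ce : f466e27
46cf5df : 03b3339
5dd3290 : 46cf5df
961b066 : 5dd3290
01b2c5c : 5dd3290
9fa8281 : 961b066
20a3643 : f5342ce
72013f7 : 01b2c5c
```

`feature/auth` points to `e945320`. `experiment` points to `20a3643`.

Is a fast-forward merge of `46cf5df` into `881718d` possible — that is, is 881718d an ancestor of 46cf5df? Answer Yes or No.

Yes

A fast-forward from 881718d to 46cf5df is possible iff 881718d is an ancestor of 46cf5df.
Ancestors of 46cf5df: {03b3339, 46cf5df, 881718d}.
881718d is among them, so fast-forward is possible.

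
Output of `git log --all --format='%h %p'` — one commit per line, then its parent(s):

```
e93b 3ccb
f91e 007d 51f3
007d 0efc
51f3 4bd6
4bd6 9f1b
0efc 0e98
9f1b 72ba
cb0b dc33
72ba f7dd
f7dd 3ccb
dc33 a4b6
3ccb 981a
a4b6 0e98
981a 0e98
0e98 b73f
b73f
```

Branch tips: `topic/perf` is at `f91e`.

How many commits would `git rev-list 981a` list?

3

Walking parent pointers from 981a: reachable set = {0e98, 981a, b73f}.
That is 3 commits.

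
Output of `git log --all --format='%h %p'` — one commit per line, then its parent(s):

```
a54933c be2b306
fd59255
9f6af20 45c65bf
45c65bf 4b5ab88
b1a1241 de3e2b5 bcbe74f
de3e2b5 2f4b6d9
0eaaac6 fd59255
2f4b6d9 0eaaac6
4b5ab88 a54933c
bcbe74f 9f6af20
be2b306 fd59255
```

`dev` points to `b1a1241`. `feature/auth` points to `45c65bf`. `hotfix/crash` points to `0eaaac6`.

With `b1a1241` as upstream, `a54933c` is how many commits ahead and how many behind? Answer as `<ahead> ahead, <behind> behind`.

0 ahead, 8 behind

Reachable from a54933c: {a54933c, be2b306, fd59255}.
Reachable from b1a1241: {0eaaac6, 2f4b6d9, 45c65bf, 4b5ab88, 9f6af20, a54933c, b1a1241, bcbe74f, be2b306, de3e2b5, fd59255}.
Only in a54933c's history (ahead): {} — 0.
Only in b1a1241's history (behind): {0eaaac6, 2f4b6d9, 45c65bf, 4b5ab88, 9f6af20, b1a1241, bcbe74f, de3e2b5} — 8.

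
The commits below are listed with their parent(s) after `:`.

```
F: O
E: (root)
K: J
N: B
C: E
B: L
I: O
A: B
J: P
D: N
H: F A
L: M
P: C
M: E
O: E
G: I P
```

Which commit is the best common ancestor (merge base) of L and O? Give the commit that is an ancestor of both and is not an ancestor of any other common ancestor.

Ancestors of L: {E, L, M}.
Ancestors of O: {E, O}.
Common ancestors: {E}.
The only common ancestor is E, so it is the merge base.

E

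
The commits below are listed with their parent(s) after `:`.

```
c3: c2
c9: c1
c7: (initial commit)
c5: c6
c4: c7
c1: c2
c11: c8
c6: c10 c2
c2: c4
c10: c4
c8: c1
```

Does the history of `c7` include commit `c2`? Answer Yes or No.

Ancestors of c7: {c7}.
c2 is not in that set, so it is not an ancestor of c7.

No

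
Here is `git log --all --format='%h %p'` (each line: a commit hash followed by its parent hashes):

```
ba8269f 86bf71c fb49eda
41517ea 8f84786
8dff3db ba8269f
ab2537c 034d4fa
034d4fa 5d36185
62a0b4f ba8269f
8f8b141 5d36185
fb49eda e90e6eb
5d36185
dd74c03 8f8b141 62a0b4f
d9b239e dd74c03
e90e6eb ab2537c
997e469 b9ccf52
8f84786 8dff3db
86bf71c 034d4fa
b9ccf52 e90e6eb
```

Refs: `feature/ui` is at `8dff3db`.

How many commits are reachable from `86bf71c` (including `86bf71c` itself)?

Walking parent pointers from 86bf71c: reachable set = {034d4fa, 5d36185, 86bf71c}.
That is 3 commits.

3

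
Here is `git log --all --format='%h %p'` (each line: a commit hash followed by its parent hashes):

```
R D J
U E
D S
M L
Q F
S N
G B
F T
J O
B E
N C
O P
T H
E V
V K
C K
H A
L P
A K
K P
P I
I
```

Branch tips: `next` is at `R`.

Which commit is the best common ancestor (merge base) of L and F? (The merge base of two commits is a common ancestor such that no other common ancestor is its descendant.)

P

Ancestors of L: {I, L, P}.
Ancestors of F: {A, F, H, I, K, P, T}.
Common ancestors: {I, P}.
Among these, P is not an ancestor of any other common ancestor — it is the merge base.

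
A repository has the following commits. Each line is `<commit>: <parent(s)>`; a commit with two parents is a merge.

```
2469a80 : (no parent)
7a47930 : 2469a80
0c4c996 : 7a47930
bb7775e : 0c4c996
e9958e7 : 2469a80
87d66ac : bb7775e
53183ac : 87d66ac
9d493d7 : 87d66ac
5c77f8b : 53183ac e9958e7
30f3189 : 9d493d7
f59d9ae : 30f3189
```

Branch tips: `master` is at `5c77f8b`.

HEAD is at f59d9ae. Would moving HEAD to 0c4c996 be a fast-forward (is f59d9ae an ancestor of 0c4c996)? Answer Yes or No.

No

A fast-forward from f59d9ae to 0c4c996 is possible iff f59d9ae is an ancestor of 0c4c996.
Ancestors of 0c4c996: {0c4c996, 2469a80, 7a47930}.
f59d9ae is not among them, so fast-forward is not possible.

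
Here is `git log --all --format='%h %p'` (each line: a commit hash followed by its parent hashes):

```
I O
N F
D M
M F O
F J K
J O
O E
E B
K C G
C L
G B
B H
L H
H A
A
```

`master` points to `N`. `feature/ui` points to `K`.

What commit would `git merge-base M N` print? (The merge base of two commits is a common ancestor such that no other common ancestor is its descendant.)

F

Ancestors of M: {A, B, C, E, F, G, H, J, K, L, M, O}.
Ancestors of N: {A, B, C, E, F, G, H, J, K, L, N, O}.
Common ancestors: {A, B, C, E, F, G, H, J, K, L, O}.
Among these, F is not an ancestor of any other common ancestor — it is the merge base.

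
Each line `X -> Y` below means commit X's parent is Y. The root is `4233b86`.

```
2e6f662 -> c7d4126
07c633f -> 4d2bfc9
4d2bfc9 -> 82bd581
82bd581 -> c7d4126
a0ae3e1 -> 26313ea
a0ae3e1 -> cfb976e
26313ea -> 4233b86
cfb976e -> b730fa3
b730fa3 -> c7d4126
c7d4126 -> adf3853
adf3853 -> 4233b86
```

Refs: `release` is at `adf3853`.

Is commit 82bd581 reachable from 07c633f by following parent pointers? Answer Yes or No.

Yes

Ancestors of 07c633f (commits reachable by following parents): {07c633f, 4233b86, 4d2bfc9, 82bd581, adf3853, c7d4126}.
82bd581 is in that set, so it is an ancestor of 07c633f.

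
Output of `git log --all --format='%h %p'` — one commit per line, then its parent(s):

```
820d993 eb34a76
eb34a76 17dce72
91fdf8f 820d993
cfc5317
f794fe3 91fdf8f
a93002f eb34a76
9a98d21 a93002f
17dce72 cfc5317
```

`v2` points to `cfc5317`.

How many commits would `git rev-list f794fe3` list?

Walking parent pointers from f794fe3: reachable set = {17dce72, 820d993, 91fdf8f, cfc5317, eb34a76, f794fe3}.
That is 6 commits.

6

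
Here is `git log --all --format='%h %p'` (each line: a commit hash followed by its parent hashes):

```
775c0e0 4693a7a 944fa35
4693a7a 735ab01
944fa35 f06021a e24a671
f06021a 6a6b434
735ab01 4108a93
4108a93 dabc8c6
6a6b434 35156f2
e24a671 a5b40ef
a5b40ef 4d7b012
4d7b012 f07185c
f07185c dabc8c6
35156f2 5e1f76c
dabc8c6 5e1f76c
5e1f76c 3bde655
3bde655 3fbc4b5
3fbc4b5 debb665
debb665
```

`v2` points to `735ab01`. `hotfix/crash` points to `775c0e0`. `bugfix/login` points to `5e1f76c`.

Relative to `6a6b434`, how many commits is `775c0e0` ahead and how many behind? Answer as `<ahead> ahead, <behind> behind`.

Reachable from 775c0e0: {35156f2, 3bde655, 3fbc4b5, 4108a93, 4693a7a, 4d7b012, 5e1f76c, 6a6b434, 735ab01, 775c0e0, 944fa35, a5b40ef, dabc8c6, debb665, e24a671, f06021a, f07185c}.
Reachable from 6a6b434: {35156f2, 3bde655, 3fbc4b5, 5e1f76c, 6a6b434, debb665}.
Only in 775c0e0's history (ahead): {4108a93, 4693a7a, 4d7b012, 735ab01, 775c0e0, 944fa35, a5b40ef, dabc8c6, e24a671, f06021a, f07185c} — 11.
Only in 6a6b434's history (behind): {} — 0.

11 ahead, 0 behind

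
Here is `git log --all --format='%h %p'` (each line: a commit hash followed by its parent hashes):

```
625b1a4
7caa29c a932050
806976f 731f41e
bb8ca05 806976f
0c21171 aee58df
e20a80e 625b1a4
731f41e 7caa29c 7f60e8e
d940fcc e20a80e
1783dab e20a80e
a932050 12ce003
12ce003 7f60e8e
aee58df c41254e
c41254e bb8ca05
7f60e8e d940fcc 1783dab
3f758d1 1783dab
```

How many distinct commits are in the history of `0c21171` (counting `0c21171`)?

14

Walking parent pointers from 0c21171: reachable set = {0c21171, 12ce003, 1783dab, 625b1a4, 731f41e, 7caa29c, 7f60e8e, 806976f, a932050, aee58df, bb8ca05, c41254e, d940fcc, e20a80e}.
That is 14 commits.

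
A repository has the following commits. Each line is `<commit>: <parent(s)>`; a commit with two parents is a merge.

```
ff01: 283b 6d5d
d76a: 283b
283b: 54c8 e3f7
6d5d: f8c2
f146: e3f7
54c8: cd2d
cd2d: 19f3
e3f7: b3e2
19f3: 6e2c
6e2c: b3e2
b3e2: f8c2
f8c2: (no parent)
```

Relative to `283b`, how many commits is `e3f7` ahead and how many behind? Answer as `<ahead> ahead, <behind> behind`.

0 ahead, 5 behind

Reachable from e3f7: {b3e2, e3f7, f8c2}.
Reachable from 283b: {19f3, 283b, 54c8, 6e2c, b3e2, cd2d, e3f7, f8c2}.
Only in e3f7's history (ahead): {} — 0.
Only in 283b's history (behind): {19f3, 283b, 54c8, 6e2c, cd2d} — 5.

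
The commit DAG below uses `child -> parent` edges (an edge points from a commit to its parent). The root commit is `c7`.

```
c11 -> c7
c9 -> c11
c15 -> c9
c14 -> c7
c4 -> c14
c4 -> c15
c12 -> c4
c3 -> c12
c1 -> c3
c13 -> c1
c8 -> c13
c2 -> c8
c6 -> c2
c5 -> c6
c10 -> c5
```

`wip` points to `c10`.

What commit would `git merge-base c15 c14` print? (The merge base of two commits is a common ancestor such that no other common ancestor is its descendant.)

c7

Ancestors of c15: {c11, c15, c7, c9}.
Ancestors of c14: {c14, c7}.
Common ancestors: {c7}.
The only common ancestor is c7, so it is the merge base.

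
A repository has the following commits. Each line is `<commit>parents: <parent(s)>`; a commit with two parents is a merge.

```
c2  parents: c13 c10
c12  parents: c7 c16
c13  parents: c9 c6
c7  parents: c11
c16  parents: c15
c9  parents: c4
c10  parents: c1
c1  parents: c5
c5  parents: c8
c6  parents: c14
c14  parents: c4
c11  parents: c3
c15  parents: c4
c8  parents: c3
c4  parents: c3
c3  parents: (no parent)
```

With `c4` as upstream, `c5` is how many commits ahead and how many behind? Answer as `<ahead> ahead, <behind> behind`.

Reachable from c5: {c3, c5, c8}.
Reachable from c4: {c3, c4}.
Only in c5's history (ahead): {c5, c8} — 2.
Only in c4's history (behind): {c4} — 1.

2 ahead, 1 behind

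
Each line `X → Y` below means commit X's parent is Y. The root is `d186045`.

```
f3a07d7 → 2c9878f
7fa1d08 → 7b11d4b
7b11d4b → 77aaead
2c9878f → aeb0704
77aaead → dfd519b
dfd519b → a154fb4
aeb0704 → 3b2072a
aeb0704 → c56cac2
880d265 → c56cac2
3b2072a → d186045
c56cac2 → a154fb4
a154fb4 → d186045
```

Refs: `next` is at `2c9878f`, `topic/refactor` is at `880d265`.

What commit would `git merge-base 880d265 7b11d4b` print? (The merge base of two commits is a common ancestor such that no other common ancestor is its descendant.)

a154fb4

Ancestors of 880d265: {880d265, a154fb4, c56cac2, d186045}.
Ancestors of 7b11d4b: {77aaead, 7b11d4b, a154fb4, d186045, dfd519b}.
Common ancestors: {a154fb4, d186045}.
Among these, a154fb4 is not an ancestor of any other common ancestor — it is the merge base.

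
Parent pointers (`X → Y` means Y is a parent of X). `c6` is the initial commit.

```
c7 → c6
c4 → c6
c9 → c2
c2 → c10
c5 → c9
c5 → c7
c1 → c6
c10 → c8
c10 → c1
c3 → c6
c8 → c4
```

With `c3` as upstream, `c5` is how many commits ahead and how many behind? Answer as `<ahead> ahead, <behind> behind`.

Reachable from c5: {c1, c10, c2, c4, c5, c6, c7, c8, c9}.
Reachable from c3: {c3, c6}.
Only in c5's history (ahead): {c1, c10, c2, c4, c5, c7, c8, c9} — 8.
Only in c3's history (behind): {c3} — 1.

8 ahead, 1 behind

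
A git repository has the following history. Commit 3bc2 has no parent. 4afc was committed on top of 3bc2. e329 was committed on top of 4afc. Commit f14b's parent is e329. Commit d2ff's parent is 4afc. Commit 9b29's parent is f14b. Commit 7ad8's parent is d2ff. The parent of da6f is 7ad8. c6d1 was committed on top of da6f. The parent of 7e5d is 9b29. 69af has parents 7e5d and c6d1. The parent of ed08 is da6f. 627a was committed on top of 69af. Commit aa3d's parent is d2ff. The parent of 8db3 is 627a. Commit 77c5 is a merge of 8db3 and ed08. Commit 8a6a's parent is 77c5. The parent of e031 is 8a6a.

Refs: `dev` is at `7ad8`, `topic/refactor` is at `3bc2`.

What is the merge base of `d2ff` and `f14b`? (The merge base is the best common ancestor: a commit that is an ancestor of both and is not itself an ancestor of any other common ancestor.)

4afc

Ancestors of d2ff: {3bc2, 4afc, d2ff}.
Ancestors of f14b: {3bc2, 4afc, e329, f14b}.
Common ancestors: {3bc2, 4afc}.
Among these, 4afc is not an ancestor of any other common ancestor — it is the merge base.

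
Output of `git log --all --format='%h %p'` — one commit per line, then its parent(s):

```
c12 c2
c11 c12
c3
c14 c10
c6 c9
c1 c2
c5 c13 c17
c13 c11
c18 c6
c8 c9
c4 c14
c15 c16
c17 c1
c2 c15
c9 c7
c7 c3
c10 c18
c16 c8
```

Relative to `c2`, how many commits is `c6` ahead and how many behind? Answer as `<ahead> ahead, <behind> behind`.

1 ahead, 4 behind

Reachable from c6: {c3, c6, c7, c9}.
Reachable from c2: {c15, c16, c2, c3, c7, c8, c9}.
Only in c6's history (ahead): {c6} — 1.
Only in c2's history (behind): {c15, c16, c2, c8} — 4.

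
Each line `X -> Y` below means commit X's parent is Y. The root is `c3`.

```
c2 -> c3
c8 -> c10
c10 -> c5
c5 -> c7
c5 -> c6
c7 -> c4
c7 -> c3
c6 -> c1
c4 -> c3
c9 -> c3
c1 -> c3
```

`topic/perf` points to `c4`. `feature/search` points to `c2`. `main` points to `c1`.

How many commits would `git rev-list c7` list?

3

Walking parent pointers from c7: reachable set = {c3, c4, c7}.
That is 3 commits.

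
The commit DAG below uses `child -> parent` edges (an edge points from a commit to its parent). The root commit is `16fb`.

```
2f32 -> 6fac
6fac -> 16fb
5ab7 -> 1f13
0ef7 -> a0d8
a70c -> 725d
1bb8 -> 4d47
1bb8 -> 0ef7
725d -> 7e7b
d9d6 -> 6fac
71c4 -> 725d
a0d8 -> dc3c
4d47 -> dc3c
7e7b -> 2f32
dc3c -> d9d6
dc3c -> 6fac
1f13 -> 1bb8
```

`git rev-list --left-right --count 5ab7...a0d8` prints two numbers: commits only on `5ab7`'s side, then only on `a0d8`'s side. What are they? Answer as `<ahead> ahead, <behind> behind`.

5 ahead, 0 behind

Reachable from 5ab7: {0ef7, 16fb, 1bb8, 1f13, 4d47, 5ab7, 6fac, a0d8, d9d6, dc3c}.
Reachable from a0d8: {16fb, 6fac, a0d8, d9d6, dc3c}.
Only in 5ab7's history (ahead): {0ef7, 1bb8, 1f13, 4d47, 5ab7} — 5.
Only in a0d8's history (behind): {} — 0.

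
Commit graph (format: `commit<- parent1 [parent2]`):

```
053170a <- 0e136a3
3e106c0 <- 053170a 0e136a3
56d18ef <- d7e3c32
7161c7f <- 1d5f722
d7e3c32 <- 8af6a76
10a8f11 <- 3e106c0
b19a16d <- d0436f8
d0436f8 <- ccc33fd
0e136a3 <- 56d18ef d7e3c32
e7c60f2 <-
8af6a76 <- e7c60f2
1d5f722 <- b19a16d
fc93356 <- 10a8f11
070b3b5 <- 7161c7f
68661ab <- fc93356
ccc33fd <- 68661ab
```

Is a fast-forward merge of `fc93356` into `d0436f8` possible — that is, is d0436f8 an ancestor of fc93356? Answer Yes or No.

No

A fast-forward from d0436f8 to fc93356 is possible iff d0436f8 is an ancestor of fc93356.
Ancestors of fc93356: {053170a, 0e136a3, 10a8f11, 3e106c0, 56d18ef, 8af6a76, d7e3c32, e7c60f2, fc93356}.
d0436f8 is not among them, so fast-forward is not possible.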